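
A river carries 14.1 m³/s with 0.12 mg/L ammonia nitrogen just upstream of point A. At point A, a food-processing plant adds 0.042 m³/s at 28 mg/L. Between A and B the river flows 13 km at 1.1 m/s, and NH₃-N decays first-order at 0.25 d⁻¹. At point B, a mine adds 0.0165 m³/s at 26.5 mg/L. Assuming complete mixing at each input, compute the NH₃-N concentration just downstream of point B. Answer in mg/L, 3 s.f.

0.227 mg/L

After input A: C = (14.1·0.12 + 0.042·28) / 14.14 = 0.2028 mg/L.
Over the 13 km reach to input B (t = 1.182e+04 s = 0.1368 d), decay gives C = 0.2028·exp(−0.25·0.1368) = 0.196 mg/L.
After input B: C = (14.14·0.196 + 0.0165·26.5) / 14.16 = 0.2266 mg/L.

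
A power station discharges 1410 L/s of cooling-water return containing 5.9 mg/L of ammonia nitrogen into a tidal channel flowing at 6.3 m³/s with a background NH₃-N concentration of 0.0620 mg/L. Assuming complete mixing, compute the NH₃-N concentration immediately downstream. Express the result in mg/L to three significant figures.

1410 L/s = 1.41 m³/s.
By mass balance at complete mixing, C = (1.41·5.9 + 6.3·0.062) / (1.41 + 6.3) = 8.71/7.71 = 1.13 mg/L.

1.13 mg/L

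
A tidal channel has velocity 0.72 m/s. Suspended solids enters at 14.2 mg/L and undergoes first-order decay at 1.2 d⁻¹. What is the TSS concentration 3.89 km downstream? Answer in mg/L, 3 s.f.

13.2 mg/L

Travel time t = 3.89 km / 0.72 m/s = 3890/0.72 = 5403 s = 0.06253 d.
First-order decay: C = 14.2·exp(−1.2·0.06253) = 14.2·0.9277 = 13.17 mg/L.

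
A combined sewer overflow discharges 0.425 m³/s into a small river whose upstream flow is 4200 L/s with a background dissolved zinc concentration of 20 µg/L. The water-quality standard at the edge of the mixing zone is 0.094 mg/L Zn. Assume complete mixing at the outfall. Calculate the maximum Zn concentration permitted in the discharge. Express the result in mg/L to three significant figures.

4200 L/s = 4.2 m³/s.
20 µg/L = 0.02 mg/L.
Mass balance: 0.094·4.625 = 0.425·Cₑ + 4.2·0.02.
Cₑ = (0.4348 − 0.084) / 0.425 = 0.8253 mg/L.

0.825 mg/L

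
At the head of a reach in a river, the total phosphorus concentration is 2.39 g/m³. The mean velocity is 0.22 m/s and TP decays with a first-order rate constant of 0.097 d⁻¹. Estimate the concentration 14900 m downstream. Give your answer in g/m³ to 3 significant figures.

Travel time t = 14900 m / 0.22 m/s = 1.49e+04/0.22 = 6.773e+04 s = 0.7839 d.
First-order decay: C = 2.39·exp(−0.097·0.7839) = 2.39·0.9268 = 2.215 g/m³.

2.22 g/m³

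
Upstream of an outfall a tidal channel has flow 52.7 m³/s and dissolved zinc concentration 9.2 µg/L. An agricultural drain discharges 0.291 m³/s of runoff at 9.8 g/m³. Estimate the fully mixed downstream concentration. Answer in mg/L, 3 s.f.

9.2 µg/L = 0.0092 mg/L.
Flow-weighted mixing gives C = (0.291·9.8 + 52.7·0.0092) / (0.291 + 52.7) = 3.337/52.99 = 0.06297 mg/L.

0.0630 mg/L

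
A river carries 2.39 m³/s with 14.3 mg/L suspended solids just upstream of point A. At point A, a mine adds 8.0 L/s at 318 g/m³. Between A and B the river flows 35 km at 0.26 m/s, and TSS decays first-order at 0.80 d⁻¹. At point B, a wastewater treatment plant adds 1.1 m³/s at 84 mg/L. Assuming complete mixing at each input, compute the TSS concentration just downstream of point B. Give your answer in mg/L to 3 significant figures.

8.0 L/s = 0.008 m³/s.
After input A: C = (2.39·14.3 + 0.008·318) / 2.398 = 15.31 mg/L.
Over the 35 km reach to input B (t = 1.346e+05 s = 1.558 d), decay gives C = 15.31·exp(−0.80·1.558) = 4.403 mg/L.
After input B: C = (2.398·4.403 + 1.1·84) / 3.498 = 29.43 mg/L.

29.4 mg/L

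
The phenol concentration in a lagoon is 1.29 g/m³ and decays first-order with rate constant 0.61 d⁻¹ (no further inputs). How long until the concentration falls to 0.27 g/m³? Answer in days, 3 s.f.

t = ln(C₀/C)/k = ln(1.29/0.27)/0.61 = 1.564/0.61 = 2.564 d.

2.56 d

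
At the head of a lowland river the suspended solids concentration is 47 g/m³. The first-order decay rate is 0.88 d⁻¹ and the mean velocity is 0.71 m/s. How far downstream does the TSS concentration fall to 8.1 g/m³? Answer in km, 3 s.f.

123 km

From C = C₀·e^(−kt), t = ln(C₀/C)/k = ln(47/8.1)/0.88 = 1.758/0.88 = 1.998 d.
Distance = v·t = 0.71 m/s × 1.726e+05 s = 1.226e+05 m = 122.6 km.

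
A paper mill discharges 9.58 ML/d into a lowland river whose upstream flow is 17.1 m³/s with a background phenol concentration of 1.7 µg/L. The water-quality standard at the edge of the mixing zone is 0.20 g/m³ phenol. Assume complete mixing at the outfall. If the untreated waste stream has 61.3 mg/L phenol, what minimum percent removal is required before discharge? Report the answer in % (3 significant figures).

9.58 ML/d = 0.1109 m³/s.
1.7 µg/L = 0.0017 mg/L.
Mass balance: 0.2·17.21 = 0.1109·Cₑ + 17.1·0.0017.
Cₑ = (3.442 − 0.02907) / 0.1109 = 30.78 mg/L.
Required removal = 1 − 30.78/61.3 = 49.78 %.

49.8 %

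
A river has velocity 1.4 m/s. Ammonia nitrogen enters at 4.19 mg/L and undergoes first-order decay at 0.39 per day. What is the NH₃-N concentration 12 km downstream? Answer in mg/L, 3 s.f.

4.03 mg/L

Travel time t = 12 km / 1.4 m/s = 1.2e+04/1.4 = 8571 s = 0.09921 d.
First-order decay: C = 4.19·exp(−0.39·0.09921) = 4.19·0.962 = 4.031 mg/L.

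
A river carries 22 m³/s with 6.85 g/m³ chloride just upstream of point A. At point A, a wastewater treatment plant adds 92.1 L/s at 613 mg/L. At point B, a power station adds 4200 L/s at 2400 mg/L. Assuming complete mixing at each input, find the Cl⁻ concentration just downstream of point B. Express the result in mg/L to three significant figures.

391 mg/L

92.1 L/s = 0.0921 m³/s.
After input A: C = (22·6.85 + 0.0921·613) / 22.09 = 9.377 mg/L.
4200 L/s = 4.2 m³/s.
After input B: C = (22.09·9.377 + 4.2·2400) / 26.29 = 391.3 mg/L.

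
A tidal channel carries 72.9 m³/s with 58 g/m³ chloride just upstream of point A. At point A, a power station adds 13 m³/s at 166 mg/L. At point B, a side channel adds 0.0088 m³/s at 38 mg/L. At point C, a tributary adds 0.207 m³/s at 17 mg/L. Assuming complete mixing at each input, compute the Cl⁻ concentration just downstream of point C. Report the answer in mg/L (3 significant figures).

After input A: C = (72.9·58 + 13·166) / 85.9 = 74.34 mg/L.
After input B: C = (85.9·74.34 + 0.0088·38) / 85.91 = 74.34 mg/L.
After input C: C = (85.91·74.34 + 0.207·17) / 86.12 = 74.2 mg/L.

74.2 mg/L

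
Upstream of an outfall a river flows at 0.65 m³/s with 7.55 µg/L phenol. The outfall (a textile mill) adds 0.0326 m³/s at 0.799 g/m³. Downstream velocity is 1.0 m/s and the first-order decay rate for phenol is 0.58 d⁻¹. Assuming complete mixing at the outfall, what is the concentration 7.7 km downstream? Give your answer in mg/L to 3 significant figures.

7.55 µg/L = 0.00755 mg/L.
After complete mixing, C₀ = (0.0326·0.799 + 0.65·0.00755) / 0.6826 = 0.04535 mg/L.
Travel time t = 7700 m / 1.0 m/s = 7700 s = 0.08912 d.
C = 0.04535·exp(−0.58·0.08912) = 0.04535·0.9496 = 0.04306 mg/L.

0.0431 mg/L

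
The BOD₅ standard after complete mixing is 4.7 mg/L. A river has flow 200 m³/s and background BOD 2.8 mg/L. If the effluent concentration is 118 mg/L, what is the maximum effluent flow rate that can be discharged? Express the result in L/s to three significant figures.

3350 L/s

Mass balance at complete mixing: C_std·(Q_w + Q_r) = Q_w·C_e + Q_r·C_b.
Rearranging, Q_w = Q_r·(C_std − C_b)/(C_e − C_std) = 200·(4.7 − 2.8) / (118 − 4.7) = 3.354 m³/s.
= 3354 L/s.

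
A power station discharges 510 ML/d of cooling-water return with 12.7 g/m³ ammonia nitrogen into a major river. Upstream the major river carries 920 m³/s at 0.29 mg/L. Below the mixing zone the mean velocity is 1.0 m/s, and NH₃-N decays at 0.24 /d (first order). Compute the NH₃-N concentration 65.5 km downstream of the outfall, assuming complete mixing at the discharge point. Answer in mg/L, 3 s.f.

0.308 mg/L

510 ML/d = 5.903 m³/s.
After complete mixing, C₀ = (5.903·12.7 + 920·0.29) / 925.9 = 0.3691 mg/L.
Travel time t = 6.55e+04 m / 1.0 m/s = 6.55e+04 s = 0.7581 d.
C = 0.3691·exp(−0.24·0.7581) = 0.3691·0.8336 = 0.3077 mg/L.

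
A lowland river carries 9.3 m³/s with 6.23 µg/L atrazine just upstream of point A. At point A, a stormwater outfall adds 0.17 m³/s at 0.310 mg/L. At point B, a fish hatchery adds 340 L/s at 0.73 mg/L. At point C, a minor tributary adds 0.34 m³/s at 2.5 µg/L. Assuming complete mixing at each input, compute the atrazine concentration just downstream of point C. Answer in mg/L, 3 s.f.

0.0354 mg/L

6.23 µg/L = 0.00623 mg/L.
After input A: C = (9.3·0.00623 + 0.17·0.31) / 9.47 = 0.01168 mg/L.
340 L/s = 0.34 m³/s.
After input B: C = (9.47·0.01168 + 0.34·0.73) / 9.81 = 0.03658 mg/L.
2.5 µg/L = 0.0025 mg/L.
After input C: C = (9.81·0.03658 + 0.34·0.0025) / 10.15 = 0.03544 mg/L.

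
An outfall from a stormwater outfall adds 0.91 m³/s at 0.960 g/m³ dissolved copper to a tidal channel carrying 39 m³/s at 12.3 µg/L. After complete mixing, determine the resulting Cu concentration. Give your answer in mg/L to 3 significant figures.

0.0339 mg/L

12.3 µg/L = 0.0123 mg/L.
By mass balance at complete mixing, C = (0.91·0.96 + 39·0.0123) / (0.91 + 39) = 1.353/39.91 = 0.03391 mg/L.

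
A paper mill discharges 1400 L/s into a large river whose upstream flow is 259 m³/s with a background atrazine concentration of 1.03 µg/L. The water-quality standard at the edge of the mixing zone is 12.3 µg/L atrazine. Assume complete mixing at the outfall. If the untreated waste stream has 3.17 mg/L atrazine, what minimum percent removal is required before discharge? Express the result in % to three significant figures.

1400 L/s = 1.4 m³/s.
1.03 µg/L = 0.00103 mg/L.
12.3 µg/L = 0.0123 mg/L.
Mass balance: 0.0123·260.4 = 1.4·Cₑ + 259·0.00103.
Cₑ = (3.203 − 0.2668) / 1.4 = 2.097 mg/L.
Required removal = 1 − 2.097/3.17 = 33.84 %.

33.8 %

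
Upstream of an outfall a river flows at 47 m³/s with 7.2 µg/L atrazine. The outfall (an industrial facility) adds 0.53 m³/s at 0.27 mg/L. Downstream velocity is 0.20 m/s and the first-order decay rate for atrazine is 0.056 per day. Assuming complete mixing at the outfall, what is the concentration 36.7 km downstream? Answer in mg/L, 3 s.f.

0.00899 mg/L

7.2 µg/L = 0.0072 mg/L.
After complete mixing, C₀ = (0.53·0.27 + 47·0.0072) / 47.53 = 0.01013 mg/L.
Travel time t = 3.67e+04 m / 0.20 m/s = 1.835e+05 s = 2.124 d.
C = 0.01013·exp(−0.056·2.124) = 0.01013·0.8879 = 0.008994 mg/L.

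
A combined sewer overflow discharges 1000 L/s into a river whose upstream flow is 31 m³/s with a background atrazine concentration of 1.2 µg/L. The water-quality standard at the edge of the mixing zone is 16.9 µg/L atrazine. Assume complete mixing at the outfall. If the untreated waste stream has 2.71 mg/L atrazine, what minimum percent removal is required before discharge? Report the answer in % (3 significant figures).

1000 L/s = 1 m³/s.
1.2 µg/L = 0.0012 mg/L.
16.9 µg/L = 0.0169 mg/L.
Mass balance: 0.0169·32 = 1·Cₑ + 31·0.0012.
Cₑ = (0.5408 − 0.0372) / 1 = 0.5036 mg/L.
Required removal = 1 − 0.5036/2.71 = 81.42 %.

81.4 %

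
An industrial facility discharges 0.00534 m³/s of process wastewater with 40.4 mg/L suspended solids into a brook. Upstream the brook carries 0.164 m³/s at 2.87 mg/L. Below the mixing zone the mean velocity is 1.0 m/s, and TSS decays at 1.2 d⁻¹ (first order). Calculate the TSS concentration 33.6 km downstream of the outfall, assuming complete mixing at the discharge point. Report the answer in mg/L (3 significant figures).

2.54 mg/L

After complete mixing, C₀ = (0.00534·40.4 + 0.164·2.87) / 0.1693 = 4.053 mg/L.
Travel time t = 3.36e+04 m / 1.0 m/s = 3.36e+04 s = 0.3889 d.
C = 4.053·exp(−1.2·0.3889) = 4.053·0.6271 = 2.542 mg/L.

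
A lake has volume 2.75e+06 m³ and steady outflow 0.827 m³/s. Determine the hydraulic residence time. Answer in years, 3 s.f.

Q = 0.827 m³/s × 3.156e+07 s/yr = 2.61e+07 m³/yr.
Hydraulic residence time τ = V/Q = 2.75e+06/2.61e+07 = 0.1054 yr.

0.105 yr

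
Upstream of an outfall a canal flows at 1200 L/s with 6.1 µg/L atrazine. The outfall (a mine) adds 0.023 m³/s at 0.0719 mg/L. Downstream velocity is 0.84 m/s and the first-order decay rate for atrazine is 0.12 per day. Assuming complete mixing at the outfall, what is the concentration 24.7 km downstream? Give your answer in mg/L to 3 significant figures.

0.00704 mg/L

1200 L/s = 1.2 m³/s.
6.1 µg/L = 0.0061 mg/L.
After complete mixing, C₀ = (0.023·0.0719 + 1.2·0.0061) / 1.223 = 0.007337 mg/L.
Travel time t = 2.47e+04 m / 0.84 m/s = 2.94e+04 s = 0.3403 d.
C = 0.007337·exp(−0.12·0.3403) = 0.007337·0.96 = 0.007044 mg/L.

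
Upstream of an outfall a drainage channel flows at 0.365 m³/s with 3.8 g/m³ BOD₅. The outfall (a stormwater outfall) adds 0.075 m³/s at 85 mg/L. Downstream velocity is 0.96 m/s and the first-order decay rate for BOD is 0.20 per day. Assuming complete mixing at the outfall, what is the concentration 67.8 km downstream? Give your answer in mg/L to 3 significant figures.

15.0 mg/L

After complete mixing, C₀ = (0.075·85 + 0.365·3.8) / 0.44 = 17.64 mg/L.
Travel time t = 6.78e+04 m / 0.96 m/s = 7.062e+04 s = 0.8174 d.
C = 17.64·exp(−0.20·0.8174) = 17.64·0.8492 = 14.98 mg/L.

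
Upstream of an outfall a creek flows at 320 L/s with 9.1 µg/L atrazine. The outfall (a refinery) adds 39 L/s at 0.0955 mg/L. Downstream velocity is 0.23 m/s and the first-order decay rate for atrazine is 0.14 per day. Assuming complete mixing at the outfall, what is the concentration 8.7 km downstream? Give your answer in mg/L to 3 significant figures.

39 L/s = 0.039 m³/s.
320 L/s = 0.32 m³/s.
9.1 µg/L = 0.0091 mg/L.
After complete mixing, C₀ = (0.039·0.0955 + 0.32·0.0091) / 0.359 = 0.01849 mg/L.
Travel time t = 8700 m / 0.23 m/s = 3.783e+04 s = 0.4378 d.
C = 0.01849·exp(−0.14·0.4378) = 0.01849·0.9405 = 0.01739 mg/L.

0.0174 mg/L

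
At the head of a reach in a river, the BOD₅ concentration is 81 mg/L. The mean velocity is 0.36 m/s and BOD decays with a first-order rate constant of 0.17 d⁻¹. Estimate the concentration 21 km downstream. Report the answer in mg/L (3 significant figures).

72.2 mg/L

Travel time t = 21 km / 0.36 m/s = 2.1e+04/0.36 = 5.833e+04 s = 0.6752 d.
First-order decay: C = 81·exp(−0.17·0.6752) = 81·0.8916 = 72.22 mg/L.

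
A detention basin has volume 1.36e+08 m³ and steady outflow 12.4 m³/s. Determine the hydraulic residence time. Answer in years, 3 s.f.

0.348 yr

Q = 12.4 m³/s × 3.156e+07 s/yr = 3.913e+08 m³/yr.
Hydraulic residence time τ = V/Q = 1.36e+08/3.913e+08 = 0.3475 yr.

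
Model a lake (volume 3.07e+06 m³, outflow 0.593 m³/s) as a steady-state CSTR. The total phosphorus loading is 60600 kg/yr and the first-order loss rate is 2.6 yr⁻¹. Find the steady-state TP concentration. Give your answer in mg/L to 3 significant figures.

2.27 mg/L

Outflow Q = 0.593 m³/s × 3.156e+07 s/yr = 1.871e+07 m³/yr.
Steady-state CSTR mass balance: W = Q·C + k·V·C, so C = W/(Q + kV).
Q + kV = 1.871e+07 + 2.6·3.07e+06 = 2.67e+07 m³/yr.
C = 60600/2.67e+07 = 0.00227 kg/m³ = 2.27 mg/L.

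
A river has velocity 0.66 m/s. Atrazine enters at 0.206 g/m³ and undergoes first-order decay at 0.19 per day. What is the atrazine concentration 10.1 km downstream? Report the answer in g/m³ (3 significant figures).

0.199 g/m³

Travel time t = 10.1 km / 0.66 m/s = 1.01e+04/0.66 = 1.53e+04 s = 0.1771 d.
First-order decay: C = 0.206·exp(−0.19·0.1771) = 0.206·0.9669 = 0.1992 g/m³.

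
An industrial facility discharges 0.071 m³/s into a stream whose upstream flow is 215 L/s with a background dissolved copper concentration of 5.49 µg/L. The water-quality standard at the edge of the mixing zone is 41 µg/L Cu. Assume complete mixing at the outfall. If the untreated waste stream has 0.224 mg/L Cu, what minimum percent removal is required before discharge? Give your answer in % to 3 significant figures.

215 L/s = 0.215 m³/s.
5.49 µg/L = 0.00549 mg/L.
41 µg/L = 0.041 mg/L.
Mass balance: 0.041·0.286 = 0.071·Cₑ + 0.215·0.00549.
Cₑ = (0.01173 − 0.00118) / 0.071 = 0.1485 mg/L.
Required removal = 1 − 0.1485/0.224 = 33.69 %.

33.7 %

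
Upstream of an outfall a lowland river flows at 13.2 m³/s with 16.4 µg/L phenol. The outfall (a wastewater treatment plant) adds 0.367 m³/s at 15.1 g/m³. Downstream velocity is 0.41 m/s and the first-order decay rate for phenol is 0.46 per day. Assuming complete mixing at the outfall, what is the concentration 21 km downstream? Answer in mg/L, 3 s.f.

16.4 µg/L = 0.0164 mg/L.
After complete mixing, C₀ = (0.367·15.1 + 13.2·0.0164) / 13.57 = 0.4244 mg/L.
Travel time t = 2.1e+04 m / 0.41 m/s = 5.122e+04 s = 0.5928 d.
C = 0.4244·exp(−0.46·0.5928) = 0.4244·0.7613 = 0.3231 mg/L.

0.323 mg/L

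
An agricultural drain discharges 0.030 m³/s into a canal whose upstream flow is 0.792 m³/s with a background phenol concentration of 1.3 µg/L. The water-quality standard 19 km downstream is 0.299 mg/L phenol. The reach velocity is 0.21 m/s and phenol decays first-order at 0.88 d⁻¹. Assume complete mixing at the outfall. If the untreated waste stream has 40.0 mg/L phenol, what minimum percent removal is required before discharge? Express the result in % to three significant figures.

1.3 µg/L = 0.0013 mg/L.
Travel time to the compliance point: t = 1.9e+04/0.21 = 9.048e+04 s = 1.047 d; decay factor exp(−0.88·1.047) = 0.3979.
So the concentration just after mixing may be at most 0.299/0.3979 = 0.7514 mg/L.
Mass balance: 0.7514·0.822 = 0.03·Cₑ + 0.792·0.0013.
Cₑ = (0.6177 − 0.00103) / 0.03 = 20.55 mg/L.
Required removal = 1 − 20.55/40.0 = 48.61 %.

48.6 %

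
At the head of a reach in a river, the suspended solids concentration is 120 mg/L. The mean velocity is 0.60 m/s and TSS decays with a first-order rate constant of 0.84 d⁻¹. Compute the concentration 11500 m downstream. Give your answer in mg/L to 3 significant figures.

Travel time t = 11500 m / 0.60 m/s = 1.15e+04/0.60 = 1.917e+04 s = 0.2218 d.
First-order decay: C = 120·exp(−0.84·0.2218) = 120·0.83 = 99.6 mg/L.

99.6 mg/L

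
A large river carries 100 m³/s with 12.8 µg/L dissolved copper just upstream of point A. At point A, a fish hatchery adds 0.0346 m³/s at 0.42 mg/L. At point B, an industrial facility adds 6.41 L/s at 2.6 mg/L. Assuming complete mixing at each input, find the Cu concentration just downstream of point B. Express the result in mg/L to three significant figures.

12.8 µg/L = 0.0128 mg/L.
After input A: C = (100·0.0128 + 0.0346·0.42) / 100 = 0.01294 mg/L.
6.41 L/s = 0.00641 m³/s.
After input B: C = (100·0.01294 + 0.00641·2.6) / 100 = 0.01311 mg/L.

0.0131 mg/L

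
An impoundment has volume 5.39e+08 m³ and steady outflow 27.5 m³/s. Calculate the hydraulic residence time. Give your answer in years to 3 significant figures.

Q = 27.5 m³/s × 3.156e+07 s/yr = 8.678e+08 m³/yr.
Hydraulic residence time τ = V/Q = 5.39e+08/8.678e+08 = 0.6211 yr.

0.621 yr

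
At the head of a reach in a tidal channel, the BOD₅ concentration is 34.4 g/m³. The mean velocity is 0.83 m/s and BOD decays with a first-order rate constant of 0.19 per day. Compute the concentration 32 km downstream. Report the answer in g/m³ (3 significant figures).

31.6 g/m³

Travel time t = 32 km / 0.83 m/s = 3.2e+04/0.83 = 3.855e+04 s = 0.4462 d.
First-order decay: C = 34.4·exp(−0.19·0.4462) = 34.4·0.9187 = 31.6 g/m³.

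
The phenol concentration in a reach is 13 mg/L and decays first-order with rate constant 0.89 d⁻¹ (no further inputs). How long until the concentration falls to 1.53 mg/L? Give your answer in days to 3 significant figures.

t = ln(C₀/C)/k = ln(13/1.53)/0.89 = 2.14/0.89 = 2.404 d.

2.40 d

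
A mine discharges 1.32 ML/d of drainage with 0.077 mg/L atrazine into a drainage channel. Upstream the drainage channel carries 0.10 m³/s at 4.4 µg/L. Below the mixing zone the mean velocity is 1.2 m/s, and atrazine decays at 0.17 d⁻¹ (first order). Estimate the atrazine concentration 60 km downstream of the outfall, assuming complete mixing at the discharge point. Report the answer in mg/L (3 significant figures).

1.32 ML/d = 0.01528 m³/s.
4.4 µg/L = 0.0044 mg/L.
After complete mixing, C₀ = (0.01528·0.077 + 0.1·0.0044) / 0.1153 = 0.01402 mg/L.
Travel time t = 6e+04 m / 1.2 m/s = 5e+04 s = 0.5787 d.
C = 0.01402·exp(−0.17·0.5787) = 0.01402·0.9063 = 0.01271 mg/L.

0.0127 mg/L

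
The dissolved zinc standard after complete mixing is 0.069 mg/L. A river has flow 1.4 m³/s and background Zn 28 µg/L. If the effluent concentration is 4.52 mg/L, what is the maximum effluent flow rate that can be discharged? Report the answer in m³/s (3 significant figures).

28 µg/L = 0.028 mg/L.
Mass balance at complete mixing: C_std·(Q_w + Q_r) = Q_w·C_e + Q_r·C_b.
Rearranging, Q_w = Q_r·(C_std − C_b)/(C_e − C_std) = 1.4·(0.069 − 0.028) / (4.52 − 0.069) = 0.0129 m³/s.

0.0129 m³/s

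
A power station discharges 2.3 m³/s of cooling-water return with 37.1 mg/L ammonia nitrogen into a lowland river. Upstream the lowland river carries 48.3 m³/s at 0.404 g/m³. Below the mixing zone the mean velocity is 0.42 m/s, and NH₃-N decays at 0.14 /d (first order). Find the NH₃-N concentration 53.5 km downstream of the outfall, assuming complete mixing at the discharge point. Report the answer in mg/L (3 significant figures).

1.69 mg/L

After complete mixing, C₀ = (2.3·37.1 + 48.3·0.404) / 50.6 = 2.072 mg/L.
Travel time t = 5.35e+04 m / 0.42 m/s = 1.274e+05 s = 1.474 d.
C = 2.072·exp(−0.14·1.474) = 2.072·0.8135 = 1.686 mg/L.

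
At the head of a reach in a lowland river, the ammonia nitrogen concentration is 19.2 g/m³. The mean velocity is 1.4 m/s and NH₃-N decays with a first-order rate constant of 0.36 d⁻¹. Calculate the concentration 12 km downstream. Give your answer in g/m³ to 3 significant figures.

Travel time t = 12 km / 1.4 m/s = 1.2e+04/1.4 = 8571 s = 0.09921 d.
First-order decay: C = 19.2·exp(−0.36·0.09921) = 19.2·0.9649 = 18.53 g/m³.

18.5 g/m³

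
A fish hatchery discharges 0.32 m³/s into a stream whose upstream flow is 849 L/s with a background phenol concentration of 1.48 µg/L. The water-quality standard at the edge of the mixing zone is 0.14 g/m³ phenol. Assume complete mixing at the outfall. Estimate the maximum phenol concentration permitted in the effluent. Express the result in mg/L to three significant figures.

0.508 mg/L

849 L/s = 0.849 m³/s.
1.48 µg/L = 0.00148 mg/L.
Mass balance: 0.14·1.169 = 0.32·Cₑ + 0.849·0.00148.
Cₑ = (0.1637 − 0.001257) / 0.32 = 0.5075 mg/L.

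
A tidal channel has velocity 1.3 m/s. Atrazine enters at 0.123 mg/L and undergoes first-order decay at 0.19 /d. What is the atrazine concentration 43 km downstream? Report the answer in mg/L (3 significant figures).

0.114 mg/L

Travel time t = 43 km / 1.3 m/s = 4.3e+04/1.3 = 3.308e+04 s = 0.3828 d.
First-order decay: C = 0.123·exp(−0.19·0.3828) = 0.123·0.9298 = 0.1144 mg/L.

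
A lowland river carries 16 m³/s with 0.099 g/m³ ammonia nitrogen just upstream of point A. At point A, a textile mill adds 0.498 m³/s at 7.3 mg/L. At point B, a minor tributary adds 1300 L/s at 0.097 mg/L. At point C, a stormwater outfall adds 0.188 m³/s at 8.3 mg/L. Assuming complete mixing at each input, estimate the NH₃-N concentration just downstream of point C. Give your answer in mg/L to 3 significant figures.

After input A: C = (16·0.099 + 0.498·7.3) / 16.5 = 0.3164 mg/L.
1300 L/s = 1.3 m³/s.
After input B: C = (16.5·0.3164 + 1.3·0.097) / 17.8 = 0.3003 mg/L.
After input C: C = (17.8·0.3003 + 0.188·8.3) / 17.99 = 0.384 mg/L.

0.384 mg/L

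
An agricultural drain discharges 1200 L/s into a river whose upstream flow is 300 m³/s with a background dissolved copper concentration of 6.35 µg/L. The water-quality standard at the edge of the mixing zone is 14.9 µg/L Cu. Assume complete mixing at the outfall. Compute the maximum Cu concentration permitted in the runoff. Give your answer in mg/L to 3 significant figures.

1200 L/s = 1.2 m³/s.
6.35 µg/L = 0.00635 mg/L.
14.9 µg/L = 0.0149 mg/L.
Mass balance: 0.0149·301.2 = 1.2·Cₑ + 300·0.00635.
Cₑ = (4.488 − 1.905) / 1.2 = 2.152 mg/L.

2.15 mg/L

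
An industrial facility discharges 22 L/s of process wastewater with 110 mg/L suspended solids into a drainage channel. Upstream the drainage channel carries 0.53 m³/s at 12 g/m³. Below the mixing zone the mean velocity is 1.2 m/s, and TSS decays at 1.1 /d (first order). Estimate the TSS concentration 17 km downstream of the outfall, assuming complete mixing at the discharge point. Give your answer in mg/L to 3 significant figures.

22 L/s = 0.022 m³/s.
After complete mixing, C₀ = (0.022·110 + 0.53·12) / 0.552 = 15.91 mg/L.
Travel time t = 1.7e+04 m / 1.2 m/s = 1.417e+04 s = 0.164 d.
C = 15.91·exp(−1.1·0.164) = 15.91·0.835 = 13.28 mg/L.

13.3 mg/L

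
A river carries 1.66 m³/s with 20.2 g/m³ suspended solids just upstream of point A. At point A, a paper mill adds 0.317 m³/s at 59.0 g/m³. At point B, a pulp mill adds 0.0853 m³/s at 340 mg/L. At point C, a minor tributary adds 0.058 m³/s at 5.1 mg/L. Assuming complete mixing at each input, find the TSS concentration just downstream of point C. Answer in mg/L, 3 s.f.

38.5 mg/L

After input A: C = (1.66·20.2 + 0.317·59) / 1.977 = 26.42 mg/L.
After input B: C = (1.977·26.42 + 0.0853·340) / 2.062 = 39.39 mg/L.
After input C: C = (2.062·39.39 + 0.058·5.1) / 2.12 = 38.45 mg/L.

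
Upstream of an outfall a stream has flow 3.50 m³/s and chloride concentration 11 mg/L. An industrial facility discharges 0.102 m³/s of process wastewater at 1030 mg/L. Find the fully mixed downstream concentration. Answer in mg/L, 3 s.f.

Flow-weighted mixing gives C = (0.102·1030 + 3.5·11) / (0.102 + 3.5) = 143.6/3.602 = 39.86 mg/L.

39.9 mg/L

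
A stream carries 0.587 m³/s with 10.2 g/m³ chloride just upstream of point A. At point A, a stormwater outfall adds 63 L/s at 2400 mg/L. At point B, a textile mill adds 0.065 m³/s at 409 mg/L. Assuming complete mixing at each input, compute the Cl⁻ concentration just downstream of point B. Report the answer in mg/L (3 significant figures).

257 mg/L

63 L/s = 0.063 m³/s.
After input A: C = (0.587·10.2 + 0.063·2400) / 0.65 = 241.8 mg/L.
After input B: C = (0.65·241.8 + 0.065·409) / 0.715 = 257 mg/L.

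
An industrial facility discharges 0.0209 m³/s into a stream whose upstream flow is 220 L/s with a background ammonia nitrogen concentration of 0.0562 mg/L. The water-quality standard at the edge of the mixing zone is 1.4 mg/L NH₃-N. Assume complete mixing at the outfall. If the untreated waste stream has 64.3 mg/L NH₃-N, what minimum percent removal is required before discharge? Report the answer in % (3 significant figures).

220 L/s = 0.22 m³/s.
Mass balance: 1.4·0.2409 = 0.0209·Cₑ + 0.22·0.0562.
Cₑ = (0.3373 − 0.01236) / 0.0209 = 15.55 mg/L.
Required removal = 1 − 15.55/64.3 = 75.82 %.

75.8 %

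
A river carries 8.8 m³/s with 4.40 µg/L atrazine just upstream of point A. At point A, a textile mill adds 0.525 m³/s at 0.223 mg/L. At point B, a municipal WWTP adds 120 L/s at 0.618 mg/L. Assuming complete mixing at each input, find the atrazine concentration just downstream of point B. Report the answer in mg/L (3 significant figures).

0.0243 mg/L

4.40 µg/L = 0.0044 mg/L.
After input A: C = (8.8·0.0044 + 0.525·0.223) / 9.325 = 0.01671 mg/L.
120 L/s = 0.12 m³/s.
After input B: C = (9.325·0.01671 + 0.12·0.618) / 9.445 = 0.02435 mg/L.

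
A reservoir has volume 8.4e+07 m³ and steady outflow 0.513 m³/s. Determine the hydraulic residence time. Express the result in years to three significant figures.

5.19 yr

Q = 0.513 m³/s × 3.156e+07 s/yr = 1.619e+07 m³/yr.
Hydraulic residence time τ = V/Q = 8.4e+07/1.619e+07 = 5.189 yr.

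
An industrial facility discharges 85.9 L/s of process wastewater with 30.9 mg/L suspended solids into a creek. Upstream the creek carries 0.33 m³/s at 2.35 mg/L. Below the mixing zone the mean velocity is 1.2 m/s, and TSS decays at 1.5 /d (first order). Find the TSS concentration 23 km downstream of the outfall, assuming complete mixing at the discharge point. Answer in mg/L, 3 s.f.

85.9 L/s = 0.0859 m³/s.
After complete mixing, C₀ = (0.0859·30.9 + 0.33·2.35) / 0.4159 = 8.247 mg/L.
Travel time t = 2.3e+04 m / 1.2 m/s = 1.917e+04 s = 0.2218 d.
C = 8.247·exp(−1.5·0.2218) = 8.247·0.7169 = 5.912 mg/L.

5.91 mg/L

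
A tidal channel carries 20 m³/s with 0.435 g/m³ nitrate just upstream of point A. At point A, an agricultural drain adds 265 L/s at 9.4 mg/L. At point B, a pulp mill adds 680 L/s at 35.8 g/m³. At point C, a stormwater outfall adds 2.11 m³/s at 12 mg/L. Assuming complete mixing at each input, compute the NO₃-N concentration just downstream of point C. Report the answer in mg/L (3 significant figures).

2.64 mg/L

265 L/s = 0.265 m³/s.
After input A: C = (20·0.435 + 0.265·9.4) / 20.27 = 0.5522 mg/L.
680 L/s = 0.68 m³/s.
After input B: C = (20.27·0.5522 + 0.68·35.8) / 20.95 = 1.697 mg/L.
After input C: C = (20.95·1.697 + 2.11·12) / 23.05 = 2.64 mg/L.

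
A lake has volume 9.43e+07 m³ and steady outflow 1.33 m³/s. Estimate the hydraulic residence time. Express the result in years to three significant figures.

2.25 yr

Q = 1.33 m³/s × 3.156e+07 s/yr = 4.197e+07 m³/yr.
Hydraulic residence time τ = V/Q = 9.43e+07/4.197e+07 = 2.247 yr.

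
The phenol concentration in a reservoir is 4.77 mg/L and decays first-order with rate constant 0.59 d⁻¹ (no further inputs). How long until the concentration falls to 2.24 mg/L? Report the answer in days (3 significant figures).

1.28 d

t = ln(C₀/C)/k = ln(4.77/2.24)/0.59 = 0.7559/0.59 = 1.281 d.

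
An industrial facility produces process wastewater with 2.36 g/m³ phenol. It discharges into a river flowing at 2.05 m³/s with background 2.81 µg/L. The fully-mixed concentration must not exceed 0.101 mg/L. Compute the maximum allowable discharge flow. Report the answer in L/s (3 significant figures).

89.1 L/s

2.81 µg/L = 0.00281 mg/L.
Mass balance at complete mixing: C_std·(Q_w + Q_r) = Q_w·C_e + Q_r·C_b.
Rearranging, Q_w = Q_r·(C_std − C_b)/(C_e − C_std) = 2.05·(0.101 − 0.00281) / (2.36 − 0.101) = 0.08911 m³/s.
= 89.11 L/s.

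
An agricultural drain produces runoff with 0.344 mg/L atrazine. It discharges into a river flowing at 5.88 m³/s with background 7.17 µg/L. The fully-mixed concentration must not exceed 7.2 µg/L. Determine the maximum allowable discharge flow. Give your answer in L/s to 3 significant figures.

0.524 L/s

7.17 µg/L = 0.00717 mg/L.
7.2 µg/L = 0.0072 mg/L.
Mass balance at complete mixing: C_std·(Q_w + Q_r) = Q_w·C_e + Q_r·C_b.
Rearranging, Q_w = Q_r·(C_std − C_b)/(C_e − C_std) = 5.88·(0.0072 − 0.00717) / (0.344 − 0.0072) = 0.0005238 m³/s.
= 0.5238 L/s.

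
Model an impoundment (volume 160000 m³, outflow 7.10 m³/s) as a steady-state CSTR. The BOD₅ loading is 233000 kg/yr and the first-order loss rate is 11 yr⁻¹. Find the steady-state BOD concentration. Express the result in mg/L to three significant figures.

Outflow Q = 7.10 m³/s × 3.156e+07 s/yr = 2.241e+08 m³/yr.
Steady-state CSTR mass balance: W = Q·C + k·V·C, so C = W/(Q + kV).
Q + kV = 2.241e+08 + 11·160000 = 2.258e+08 m³/yr.
C = 233000/2.258e+08 = 0.001032 kg/m³ = 1.032 mg/L.

1.03 mg/L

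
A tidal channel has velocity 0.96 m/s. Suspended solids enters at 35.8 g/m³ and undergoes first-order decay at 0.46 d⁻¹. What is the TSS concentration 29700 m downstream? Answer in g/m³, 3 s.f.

30.4 g/m³

Travel time t = 29700 m / 0.96 m/s = 2.97e+04/0.96 = 3.094e+04 s = 0.3581 d.
First-order decay: C = 35.8·exp(−0.46·0.3581) = 35.8·0.8481 = 30.36 g/m³.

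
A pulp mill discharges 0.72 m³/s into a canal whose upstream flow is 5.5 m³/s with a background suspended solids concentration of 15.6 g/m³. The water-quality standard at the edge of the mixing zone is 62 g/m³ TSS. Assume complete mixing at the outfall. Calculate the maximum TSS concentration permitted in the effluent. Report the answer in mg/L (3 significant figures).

Mass balance: 62·6.22 = 0.72·Cₑ + 5.5·15.6.
Cₑ = (385.6 − 85.8) / 0.72 = 416.4 mg/L.

416 mg/L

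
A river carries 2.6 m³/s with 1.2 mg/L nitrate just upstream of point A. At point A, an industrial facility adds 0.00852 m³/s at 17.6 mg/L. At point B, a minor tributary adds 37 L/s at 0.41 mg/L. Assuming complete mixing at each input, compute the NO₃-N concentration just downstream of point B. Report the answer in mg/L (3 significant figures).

1.24 mg/L

After input A: C = (2.6·1.2 + 0.00852·17.6) / 2.609 = 1.254 mg/L.
37 L/s = 0.037 m³/s.
After input B: C = (2.609·1.254 + 0.037·0.41) / 2.646 = 1.242 mg/L.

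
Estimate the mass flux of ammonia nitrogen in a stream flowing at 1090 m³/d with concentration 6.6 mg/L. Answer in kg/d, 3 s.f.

7.19 kg/d

1090 m³/d = 0.01262 m³/s.
Mass flux = Q·C = 0.01262 m³/s × 6.6 g/m³ = 0.08326 g/s.
= 0.08326 g/s × 86.4 = 7.194 kg/d.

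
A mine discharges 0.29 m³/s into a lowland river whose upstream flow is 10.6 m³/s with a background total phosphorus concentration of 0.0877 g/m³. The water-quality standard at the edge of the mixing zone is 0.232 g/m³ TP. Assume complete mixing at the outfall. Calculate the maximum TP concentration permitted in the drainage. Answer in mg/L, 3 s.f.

5.51 mg/L

Mass balance: 0.232·10.89 = 0.29·Cₑ + 10.6·0.0877.
Cₑ = (2.526 − 0.9296) / 0.29 = 5.506 mg/L.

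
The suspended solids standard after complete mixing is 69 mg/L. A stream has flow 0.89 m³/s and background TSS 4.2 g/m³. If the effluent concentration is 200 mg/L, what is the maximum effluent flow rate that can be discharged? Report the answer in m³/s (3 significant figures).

0.440 m³/s

Mass balance at complete mixing: C_std·(Q_w + Q_r) = Q_w·C_e + Q_r·C_b.
Rearranging, Q_w = Q_r·(C_std − C_b)/(C_e − C_std) = 0.89·(69 − 4.2) / (200 − 69) = 0.4402 m³/s.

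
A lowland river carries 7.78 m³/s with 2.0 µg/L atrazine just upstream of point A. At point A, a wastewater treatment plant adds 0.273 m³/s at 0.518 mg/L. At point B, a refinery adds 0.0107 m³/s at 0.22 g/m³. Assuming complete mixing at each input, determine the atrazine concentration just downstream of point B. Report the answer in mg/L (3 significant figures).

2.0 µg/L = 0.002 mg/L.
After input A: C = (7.78·0.002 + 0.273·0.518) / 8.053 = 0.01949 mg/L.
After input B: C = (8.053·0.01949 + 0.0107·0.22) / 8.064 = 0.01976 mg/L.

0.0198 mg/L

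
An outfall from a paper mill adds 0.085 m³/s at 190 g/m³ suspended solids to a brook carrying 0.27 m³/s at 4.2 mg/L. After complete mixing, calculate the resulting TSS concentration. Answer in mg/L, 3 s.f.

48.7 mg/L

Flow-weighted mixing gives C = (0.085·190 + 0.27·4.2) / (0.085 + 0.27) = 17.28/0.355 = 48.69 mg/L.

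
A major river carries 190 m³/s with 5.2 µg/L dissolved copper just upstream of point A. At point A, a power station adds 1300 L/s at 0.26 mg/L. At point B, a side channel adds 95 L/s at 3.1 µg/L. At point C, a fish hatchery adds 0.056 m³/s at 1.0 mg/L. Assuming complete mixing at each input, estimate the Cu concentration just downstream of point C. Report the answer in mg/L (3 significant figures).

5.2 µg/L = 0.0052 mg/L.
1300 L/s = 1.3 m³/s.
After input A: C = (190·0.0052 + 1.3·0.26) / 191.3 = 0.006932 mg/L.
95 L/s = 0.095 m³/s.
3.1 µg/L = 0.0031 mg/L.
After input B: C = (191.3·0.006932 + 0.095·0.0031) / 191.4 = 0.00693 mg/L.
After input C: C = (191.4·0.00693 + 0.056·1) / 191.5 = 0.00722 mg/L.

0.00722 mg/L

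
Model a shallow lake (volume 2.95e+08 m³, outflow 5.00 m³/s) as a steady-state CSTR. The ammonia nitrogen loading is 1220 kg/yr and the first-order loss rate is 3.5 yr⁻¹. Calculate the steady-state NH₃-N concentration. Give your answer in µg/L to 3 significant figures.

1.02 µg/L

Outflow Q = 5.00 m³/s × 3.156e+07 s/yr = 1.578e+08 m³/yr.
Steady-state CSTR mass balance: W = Q·C + k·V·C, so C = W/(Q + kV).
Q + kV = 1.578e+08 + 3.5·2.95e+08 = 1.19e+09 m³/yr.
C = 1220/1.19e+09 = 1.025e-06 kg/m³ = 0.001025 mg/L = 1.025 µg/L.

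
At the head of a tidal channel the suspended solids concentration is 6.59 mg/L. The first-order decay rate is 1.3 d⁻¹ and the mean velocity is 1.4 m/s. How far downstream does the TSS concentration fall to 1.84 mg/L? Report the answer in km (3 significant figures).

From C = C₀·e^(−kt), t = ln(C₀/C)/k = ln(6.59/1.84)/1.3 = 1.276/1.3 = 0.9814 d.
Distance = v·t = 1.4 m/s × 8.479e+04 s = 1.187e+05 m = 118.7 km.

119 km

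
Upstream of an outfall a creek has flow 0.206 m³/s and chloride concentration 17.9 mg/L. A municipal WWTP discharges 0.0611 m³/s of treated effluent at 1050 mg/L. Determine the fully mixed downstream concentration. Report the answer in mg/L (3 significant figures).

254 mg/L

Conservation of mass across the mixing zone: C = (0.0611·1050 + 0.206·17.9) / (0.0611 + 0.206) = 67.84/0.2671 = 254 mg/L.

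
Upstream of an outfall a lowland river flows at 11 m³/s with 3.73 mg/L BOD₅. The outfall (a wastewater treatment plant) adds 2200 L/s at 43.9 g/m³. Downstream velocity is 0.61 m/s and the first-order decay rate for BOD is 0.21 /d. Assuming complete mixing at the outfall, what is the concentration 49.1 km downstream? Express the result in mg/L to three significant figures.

8.57 mg/L

2200 L/s = 2.2 m³/s.
After complete mixing, C₀ = (2.2·43.9 + 11·3.73) / 13.2 = 10.43 mg/L.
Travel time t = 4.91e+04 m / 0.61 m/s = 8.049e+04 s = 0.9316 d.
C = 10.43·exp(−0.21·0.9316) = 10.43·0.8223 = 8.573 mg/L.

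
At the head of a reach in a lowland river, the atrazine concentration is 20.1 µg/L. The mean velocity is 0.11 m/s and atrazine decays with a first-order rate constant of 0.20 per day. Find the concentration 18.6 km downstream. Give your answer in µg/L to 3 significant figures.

13.6 µg/L

Travel time t = 18.6 km / 0.11 m/s = 1.86e+04/0.11 = 1.691e+05 s = 1.957 d.
First-order decay: C = 20.1·exp(−0.20·1.957) = 20.1·0.6761 = 13.59 µg/L.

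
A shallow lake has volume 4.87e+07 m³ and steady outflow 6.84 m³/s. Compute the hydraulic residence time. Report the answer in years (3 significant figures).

Q = 6.84 m³/s × 3.156e+07 s/yr = 2.159e+08 m³/yr.
Hydraulic residence time τ = V/Q = 4.87e+07/2.159e+08 = 0.2256 yr.

0.226 yr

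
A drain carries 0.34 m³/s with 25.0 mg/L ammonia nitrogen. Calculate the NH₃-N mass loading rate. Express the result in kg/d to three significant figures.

Mass flux = Q·C = 0.34 m³/s × 25 g/m³ = 8.5 g/s.
= 8.5 g/s × 86.4 = 734.4 kg/d.

734 kg/d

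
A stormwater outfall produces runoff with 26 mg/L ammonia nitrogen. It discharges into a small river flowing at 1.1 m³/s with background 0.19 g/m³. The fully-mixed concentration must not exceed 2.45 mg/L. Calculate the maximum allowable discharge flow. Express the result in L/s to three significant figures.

Mass balance at complete mixing: C_std·(Q_w + Q_r) = Q_w·C_e + Q_r·C_b.
Rearranging, Q_w = Q_r·(C_std − C_b)/(C_e − C_std) = 1.1·(2.45 − 0.19) / (26 − 2.45) = 0.1056 m³/s.
= 105.6 L/s.

106 L/s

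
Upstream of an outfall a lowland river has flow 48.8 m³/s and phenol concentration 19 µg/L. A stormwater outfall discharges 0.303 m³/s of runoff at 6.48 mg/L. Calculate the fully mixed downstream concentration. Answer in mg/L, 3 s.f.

0.0589 mg/L

19 µg/L = 0.019 mg/L.
Conservation of mass across the mixing zone: C = (0.303·6.48 + 48.8·0.019) / (0.303 + 48.8) = 2.891/49.1 = 0.05887 mg/L.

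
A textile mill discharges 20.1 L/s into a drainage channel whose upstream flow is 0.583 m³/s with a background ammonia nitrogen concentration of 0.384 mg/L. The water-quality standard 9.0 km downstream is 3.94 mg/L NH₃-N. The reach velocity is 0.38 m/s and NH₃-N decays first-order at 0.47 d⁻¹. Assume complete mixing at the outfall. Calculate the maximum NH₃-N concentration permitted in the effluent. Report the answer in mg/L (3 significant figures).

123 mg/L

20.1 L/s = 0.0201 m³/s.
Travel time to the compliance point: t = 9000/0.38 = 2.368e+04 s = 0.2741 d; decay factor exp(−0.47·0.2741) = 0.8791.
So the concentration just after mixing may be at most 3.94/0.8791 = 4.482 mg/L.
Mass balance: 4.482·0.6031 = 0.0201·Cₑ + 0.583·0.384.
Cₑ = (2.703 − 0.2239) / 0.0201 = 123.3 mg/L.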